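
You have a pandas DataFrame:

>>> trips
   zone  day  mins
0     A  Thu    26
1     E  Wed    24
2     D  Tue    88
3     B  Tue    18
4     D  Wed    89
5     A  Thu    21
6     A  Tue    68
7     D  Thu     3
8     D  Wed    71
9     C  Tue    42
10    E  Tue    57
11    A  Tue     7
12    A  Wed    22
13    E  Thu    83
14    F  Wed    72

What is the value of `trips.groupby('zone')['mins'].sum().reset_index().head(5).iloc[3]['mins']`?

251

group by zone, sum of mins:
zone
A    144
B     18
C     42
D    251
E    164
F     72
Name: mins, dtype: int64
reset_index():
  zone  mins
0    A   144
1    B    18
2    C    42
3    D   251
4    E   164
5    F    72
take first 5 rows:
  zone  mins
0    A   144
1    B    18
2    C    42
3    D   251
4    E   164
Taking the value at position 3, column 'mins' gives 251.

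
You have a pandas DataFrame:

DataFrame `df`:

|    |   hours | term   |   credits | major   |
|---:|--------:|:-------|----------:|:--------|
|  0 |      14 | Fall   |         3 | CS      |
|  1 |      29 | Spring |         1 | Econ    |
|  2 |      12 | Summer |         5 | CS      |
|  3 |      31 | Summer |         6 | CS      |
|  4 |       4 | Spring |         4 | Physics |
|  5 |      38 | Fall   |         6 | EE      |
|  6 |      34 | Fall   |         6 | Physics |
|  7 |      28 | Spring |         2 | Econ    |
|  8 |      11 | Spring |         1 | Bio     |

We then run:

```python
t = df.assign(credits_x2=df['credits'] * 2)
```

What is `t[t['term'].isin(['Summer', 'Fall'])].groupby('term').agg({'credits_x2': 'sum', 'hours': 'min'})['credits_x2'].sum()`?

add column credits_x2 = df['credits'] * 2:
   hours    term  credits    major  credits_x2
0     14    Fall        3       CS           6
1     29  Spring        1     Econ           2
2     12  Summer        5       CS          10
3     31  Summer        6       CS          12
4      4  Spring        4  Physics           8
5     38    Fall        6       EE          12
6     34    Fall        6  Physics          12
7     28  Spring        2     Econ           4
8     11  Spring        1      Bio           2
filter rows where term in ['Summer', 'Fall']:
   hours    term  credits    major  credits_x2
0     14    Fall        3       CS           6
2     12  Summer        5       CS          10
3     31  Summer        6       CS          12
5     38    Fall        6       EE          12
6     34    Fall        6  Physics          12
group by term: sum(credits_x2), min(hours):
        credits_x2  hours
term                     
Fall            30     14
Summer          22     12
Taking the sum of column 'credits_x2' gives 52.

52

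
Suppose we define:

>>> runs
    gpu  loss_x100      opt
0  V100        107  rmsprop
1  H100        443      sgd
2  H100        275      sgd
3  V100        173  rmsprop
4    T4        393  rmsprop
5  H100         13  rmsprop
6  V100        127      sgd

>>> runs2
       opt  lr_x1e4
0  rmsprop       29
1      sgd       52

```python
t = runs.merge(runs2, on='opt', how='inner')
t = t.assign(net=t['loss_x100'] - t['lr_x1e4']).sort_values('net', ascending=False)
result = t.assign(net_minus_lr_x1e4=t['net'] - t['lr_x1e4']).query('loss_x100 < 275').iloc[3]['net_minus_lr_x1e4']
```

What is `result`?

-45

merge on 'opt' (how='inner') → 7 rows:
    gpu  loss_x100      opt  lr_x1e4
0  V100        107  rmsprop       29
1  H100        443      sgd       52
2  H100        275      sgd       52
3  V100        173  rmsprop       29
4    T4        393  rmsprop       29
5  H100         13  rmsprop       29
6  V100        127      sgd       52
add column net = t['loss_x100'] - t['lr_x1e4']:
    gpu  loss_x100      opt  lr_x1e4  net
0  V100        107  rmsprop       29   78
1  H100        443      sgd       52  391
2  H100        275      sgd       52  223
3  V100        173  rmsprop       29  144
4    T4        393  rmsprop       29  364
5  H100         13  rmsprop       29  -16
6  V100        127      sgd       52   75
sort by net descending:
    gpu  loss_x100      opt  lr_x1e4  net
1  H100        443      sgd       52  391
4    T4        393  rmsprop       29  364
2  H100        275      sgd       52  223
3  V100        173  rmsprop       29  144
0  V100        107  rmsprop       29   78
6  V100        127      sgd       52   75
5  H100         13  rmsprop       29  -16
add column net_minus_lr_x1e4 = t['net'] - t['lr_x1e4']:
    gpu  loss_x100      opt  lr_x1e4  net  net_minus_lr_x1e4
1  H100        443      sgd       52  391                339
4    T4        393  rmsprop       29  364                335
2  H100        275      sgd       52  223                171
3  V100        173  rmsprop       29  144                115
0  V100        107  rmsprop       29   78                 49
6  V100        127      sgd       52   75                 23
5  H100         13  rmsprop       29  -16                -45
filter rows where loss_x100 < 275:
    gpu  loss_x100      opt  lr_x1e4  net  net_minus_lr_x1e4
3  V100        173  rmsprop       29  144                115
0  V100        107  rmsprop       29   78                 49
6  V100        127      sgd       52   75                 23
5  H100         13  rmsprop       29  -16                -45
value at position 3, column 'net_minus_lr_x1e4' → -45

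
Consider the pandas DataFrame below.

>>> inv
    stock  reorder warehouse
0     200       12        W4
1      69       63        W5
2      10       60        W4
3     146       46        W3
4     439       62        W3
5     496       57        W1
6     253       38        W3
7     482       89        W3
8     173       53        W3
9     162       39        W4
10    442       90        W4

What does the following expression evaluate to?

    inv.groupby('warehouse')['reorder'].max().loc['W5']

63

group by warehouse, max of reorder:
warehouse
W1    57
W3    89
W4    90
W5    63
Name: reorder, dtype: int64
The value at index 'W5' is 63.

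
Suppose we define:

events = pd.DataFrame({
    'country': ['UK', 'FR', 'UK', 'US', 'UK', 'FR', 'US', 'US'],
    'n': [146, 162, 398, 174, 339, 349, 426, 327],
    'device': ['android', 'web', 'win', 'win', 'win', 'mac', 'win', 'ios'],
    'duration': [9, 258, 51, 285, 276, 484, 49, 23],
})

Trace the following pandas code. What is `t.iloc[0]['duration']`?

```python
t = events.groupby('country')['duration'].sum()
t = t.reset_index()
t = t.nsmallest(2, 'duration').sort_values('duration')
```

group by country, sum of duration:
country
FR    742
UK    336
US    357
Name: duration, dtype: int64
reset_index():
  country  duration
0      FR       742
1      UK       336
2      US       357
take 2 rows with smallest duration:
  country  duration
1      UK       336
2      US       357
sort by duration:
  country  duration
1      UK       336
2      US       357
Taking the value at position 0, column 'duration' gives 336.

336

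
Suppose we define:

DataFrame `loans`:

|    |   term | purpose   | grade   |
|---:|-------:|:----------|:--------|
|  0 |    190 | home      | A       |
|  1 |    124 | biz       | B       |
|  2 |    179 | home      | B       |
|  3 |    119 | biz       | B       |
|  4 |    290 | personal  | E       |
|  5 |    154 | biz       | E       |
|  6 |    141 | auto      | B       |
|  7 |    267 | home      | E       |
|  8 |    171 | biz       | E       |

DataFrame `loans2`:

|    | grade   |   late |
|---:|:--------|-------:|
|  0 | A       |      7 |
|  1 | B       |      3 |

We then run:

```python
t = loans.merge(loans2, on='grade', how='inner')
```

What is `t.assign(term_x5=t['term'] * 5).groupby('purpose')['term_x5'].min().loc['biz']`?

merge on 'grade' (how='inner') → 5 rows:
   term purpose grade  late
0   190    home     A     7
1   124     biz     B     3
2   179    home     B     3
3   119     biz     B     3
4   141    auto     B     3
add column term_x5 = t['term'] * 5:
   term purpose grade  late  term_x5
0   190    home     A     7      950
1   124     biz     B     3      620
2   179    home     B     3      895
3   119     biz     B     3      595
4   141    auto     B     3      705
group by purpose, min of term_x5:
purpose
auto    705
biz     595
home    895
Name: term_x5, dtype: int64
Hence 595.

595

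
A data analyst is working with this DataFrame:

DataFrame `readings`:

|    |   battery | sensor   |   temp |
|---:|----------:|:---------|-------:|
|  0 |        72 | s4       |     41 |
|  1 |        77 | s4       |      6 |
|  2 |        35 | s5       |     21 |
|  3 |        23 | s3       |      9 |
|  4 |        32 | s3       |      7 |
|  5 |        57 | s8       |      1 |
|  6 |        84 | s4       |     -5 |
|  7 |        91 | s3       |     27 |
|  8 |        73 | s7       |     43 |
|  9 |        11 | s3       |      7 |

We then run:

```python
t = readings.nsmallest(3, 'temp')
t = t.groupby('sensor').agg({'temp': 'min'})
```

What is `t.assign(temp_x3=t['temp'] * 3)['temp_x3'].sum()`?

take 3 rows with smallest temp:
   battery sensor  temp
6       84     s4    -5
5       57     s8     1
1       77     s4     6
group by sensor, min of temp:
        temp
sensor      
s4        -5
s8         1
add column temp_x3 = t['temp'] * 3:
        temp  temp_x3
sensor               
s4        -5      -15
s8         1        3

-12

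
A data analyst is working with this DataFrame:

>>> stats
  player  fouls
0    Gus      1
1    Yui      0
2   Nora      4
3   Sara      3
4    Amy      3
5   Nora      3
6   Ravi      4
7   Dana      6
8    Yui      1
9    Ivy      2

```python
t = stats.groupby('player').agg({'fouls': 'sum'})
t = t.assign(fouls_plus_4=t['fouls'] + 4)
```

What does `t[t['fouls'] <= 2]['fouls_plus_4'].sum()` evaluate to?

16

group by player, sum of fouls:
        fouls
player       
Amy         3
Dana        6
Gus         1
Ivy         2
Nora        7
Ravi        4
Sara        3
Yui         1
add column fouls_plus_4 = t['fouls'] + 4:
        fouls  fouls_plus_4
player                     
Amy         3             7
Dana        6            10
Gus         1             5
Ivy         2             6
Nora        7            11
Ravi        4             8
Sara        3             7
Yui         1             5
filter rows where fouls <= 2:
        fouls  fouls_plus_4
player                     
Gus         1             5
Ivy         2             6
Yui         1             5
Then the sum of column 'fouls_plus_4': 16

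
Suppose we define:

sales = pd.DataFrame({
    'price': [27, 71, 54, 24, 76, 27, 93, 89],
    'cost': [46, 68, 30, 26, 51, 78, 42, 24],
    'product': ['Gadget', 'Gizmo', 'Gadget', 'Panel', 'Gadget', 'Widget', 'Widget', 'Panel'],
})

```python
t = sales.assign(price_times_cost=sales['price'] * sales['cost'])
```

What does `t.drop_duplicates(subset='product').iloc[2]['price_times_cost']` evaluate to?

add column price_times_cost = sales['price'] * sales['cost']:
   price  cost product  price_times_cost
0     27    46  Gadget              1242
1     71    68   Gizmo              4828
2     54    30  Gadget              1620
3     24    26   Panel               624
4     76    51  Gadget              3876
5     27    78  Widget              2106
6     93    42  Widget              3906
7     89    24   Panel              2136
drop duplicate product (keep=first):
   price  cost product  price_times_cost
0     27    46  Gadget              1242
1     71    68   Gizmo              4828
3     24    26   Panel               624
5     27    78  Widget              2106

624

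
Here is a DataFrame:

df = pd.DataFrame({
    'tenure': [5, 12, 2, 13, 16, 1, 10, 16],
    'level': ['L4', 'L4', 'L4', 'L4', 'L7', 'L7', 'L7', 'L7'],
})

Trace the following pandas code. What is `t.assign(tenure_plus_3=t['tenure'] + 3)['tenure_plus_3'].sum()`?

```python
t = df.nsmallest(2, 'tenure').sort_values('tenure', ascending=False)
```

9

take 2 rows with smallest tenure:
   tenure level
5       1    L7
2       2    L4
sort by tenure descending:
   tenure level
2       2    L4
5       1    L7
add column tenure_plus_3 = t['tenure'] + 3:
   tenure level  tenure_plus_3
2       2    L4              5
5       1    L7              4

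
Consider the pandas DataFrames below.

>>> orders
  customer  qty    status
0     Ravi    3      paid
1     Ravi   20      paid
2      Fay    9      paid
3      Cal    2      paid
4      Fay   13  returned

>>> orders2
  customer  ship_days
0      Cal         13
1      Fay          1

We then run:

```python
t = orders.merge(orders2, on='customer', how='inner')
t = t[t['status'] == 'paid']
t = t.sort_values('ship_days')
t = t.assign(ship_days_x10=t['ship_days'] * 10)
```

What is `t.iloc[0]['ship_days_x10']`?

10

merge on 'customer' (how='inner') → 3 rows:
  customer  qty    status  ship_days
0      Fay    9      paid          1
1      Cal    2      paid         13
2      Fay   13  returned          1
filter rows where status == 'paid':
  customer  qty status  ship_days
0      Fay    9   paid          1
1      Cal    2   paid         13
sort by ship_days:
  customer  qty status  ship_days
0      Fay    9   paid          1
1      Cal    2   paid         13
add column ship_days_x10 = t['ship_days'] * 10:
  customer  qty status  ship_days  ship_days_x10
0      Fay    9   paid          1             10
1      Cal    2   paid         13            130
Reading off the value at position 0, column 'ship_days_x10', we get 10.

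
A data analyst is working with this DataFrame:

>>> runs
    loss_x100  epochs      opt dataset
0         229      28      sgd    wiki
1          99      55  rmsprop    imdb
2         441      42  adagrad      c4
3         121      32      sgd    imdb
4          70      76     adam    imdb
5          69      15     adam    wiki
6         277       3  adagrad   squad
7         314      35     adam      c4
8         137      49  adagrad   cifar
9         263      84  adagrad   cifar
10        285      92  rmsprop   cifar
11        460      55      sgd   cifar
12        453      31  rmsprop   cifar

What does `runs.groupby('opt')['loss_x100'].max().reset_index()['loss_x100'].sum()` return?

1668

group by opt, max of loss_x100:
opt
adagrad    441
adam       314
rmsprop    453
sgd        460
Name: loss_x100, dtype: int64
reset_index():
       opt  loss_x100
0  adagrad        441
1     adam        314
2  rmsprop        453
3      sgd        460
The sum of column 'loss_x100' is 1668.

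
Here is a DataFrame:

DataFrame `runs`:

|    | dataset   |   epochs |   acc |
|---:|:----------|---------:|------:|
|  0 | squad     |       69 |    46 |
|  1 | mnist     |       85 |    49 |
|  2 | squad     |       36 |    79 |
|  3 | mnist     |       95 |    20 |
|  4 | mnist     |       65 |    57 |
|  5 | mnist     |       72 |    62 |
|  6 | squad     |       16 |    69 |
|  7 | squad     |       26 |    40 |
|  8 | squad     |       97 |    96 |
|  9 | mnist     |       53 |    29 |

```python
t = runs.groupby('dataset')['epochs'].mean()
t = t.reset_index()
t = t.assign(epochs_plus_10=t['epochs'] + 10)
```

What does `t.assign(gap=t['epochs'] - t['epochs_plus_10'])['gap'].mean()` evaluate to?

-10.0

group by dataset, mean of epochs:
dataset
mnist    74.0
squad    48.8
Name: epochs, dtype: float64
reset_index():
  dataset  epochs
0   mnist    74.0
1   squad    48.8
add column epochs_plus_10 = t['epochs'] + 10:
  dataset  epochs  epochs_plus_10
0   mnist    74.0            84.0
1   squad    48.8            58.8
add column gap = t['epochs'] - t['epochs_plus_10']:
  dataset  epochs  epochs_plus_10   gap
0   mnist    74.0            84.0 -10.0
1   squad    48.8            58.8 -10.0
The mean of column 'gap' is -10.0.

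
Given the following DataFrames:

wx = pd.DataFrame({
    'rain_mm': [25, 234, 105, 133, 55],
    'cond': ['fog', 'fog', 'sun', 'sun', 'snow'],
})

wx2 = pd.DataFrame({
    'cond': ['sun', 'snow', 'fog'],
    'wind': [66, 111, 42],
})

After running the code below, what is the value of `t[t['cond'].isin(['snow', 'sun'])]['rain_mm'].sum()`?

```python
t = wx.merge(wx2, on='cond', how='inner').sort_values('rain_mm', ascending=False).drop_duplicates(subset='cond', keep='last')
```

merge on 'cond' (how='inner') → 5 rows:
   rain_mm  cond  wind
0       25   fog    42
1      234   fog    42
2      105   sun    66
3      133   sun    66
4       55  snow   111
sort by rain_mm descending:
   rain_mm  cond  wind
1      234   fog    42
3      133   sun    66
2      105   sun    66
4       55  snow   111
0       25   fog    42
drop duplicate cond (keep=last):
   rain_mm  cond  wind
2      105   sun    66
4       55  snow   111
0       25   fog    42
filter rows where cond in ['snow', 'sun']:
   rain_mm  cond  wind
2      105   sun    66
4       55  snow   111

160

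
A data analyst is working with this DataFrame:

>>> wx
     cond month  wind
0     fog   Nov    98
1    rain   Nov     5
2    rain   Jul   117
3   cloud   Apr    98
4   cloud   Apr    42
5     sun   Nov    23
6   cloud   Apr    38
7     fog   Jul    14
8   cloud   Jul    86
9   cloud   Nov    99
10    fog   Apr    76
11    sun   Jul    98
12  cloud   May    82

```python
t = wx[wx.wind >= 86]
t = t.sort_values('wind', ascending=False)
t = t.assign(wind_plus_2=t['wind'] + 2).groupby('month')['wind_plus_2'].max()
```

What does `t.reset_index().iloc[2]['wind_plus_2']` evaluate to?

filter rows where wind >= 86:
     cond month  wind
0     fog   Nov    98
2    rain   Jul   117
3   cloud   Apr    98
8   cloud   Jul    86
9   cloud   Nov    99
11    sun   Jul    98
sort by wind descending:
     cond month  wind
2    rain   Jul   117
9   cloud   Nov    99
0     fog   Nov    98
3   cloud   Apr    98
11    sun   Jul    98
8   cloud   Jul    86
add column wind_plus_2 = t['wind'] + 2:
     cond month  wind  wind_plus_2
2    rain   Jul   117          119
9   cloud   Nov    99          101
0     fog   Nov    98          100
3   cloud   Apr    98          100
11    sun   Jul    98          100
8   cloud   Jul    86           88
group by month, max of wind_plus_2:
month
Apr    100
Jul    119
Nov    101
Name: wind_plus_2, dtype: int64
reset_index():
  month  wind_plus_2
0   Apr          100
1   Jul          119
2   Nov          101

101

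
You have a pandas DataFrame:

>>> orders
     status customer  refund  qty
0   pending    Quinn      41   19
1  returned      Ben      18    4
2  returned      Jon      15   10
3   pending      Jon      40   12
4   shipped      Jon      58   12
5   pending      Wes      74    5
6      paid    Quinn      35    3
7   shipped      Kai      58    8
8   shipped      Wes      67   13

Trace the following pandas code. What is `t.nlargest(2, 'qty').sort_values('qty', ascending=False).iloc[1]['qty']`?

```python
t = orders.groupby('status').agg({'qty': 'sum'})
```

group by status, sum of qty:
          qty
status       
paid        3
pending    36
returned   14
shipped    33
take 2 rows with largest qty:
         qty
status      
pending   36
shipped   33
sort by qty descending:
         qty
status      
pending   36
shipped   33
Finally, value at position 1, column 'qty' = 33.

33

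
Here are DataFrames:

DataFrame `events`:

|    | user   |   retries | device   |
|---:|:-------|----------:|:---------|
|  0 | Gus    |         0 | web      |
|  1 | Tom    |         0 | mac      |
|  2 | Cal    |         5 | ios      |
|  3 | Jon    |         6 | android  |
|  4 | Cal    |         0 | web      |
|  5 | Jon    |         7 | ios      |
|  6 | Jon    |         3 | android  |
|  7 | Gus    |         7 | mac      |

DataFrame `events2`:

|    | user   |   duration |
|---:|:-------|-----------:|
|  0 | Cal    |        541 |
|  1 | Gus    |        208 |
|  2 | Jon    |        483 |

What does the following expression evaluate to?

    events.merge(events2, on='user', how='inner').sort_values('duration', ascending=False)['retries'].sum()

28

merge on 'user' (how='inner') → 7 rows:
  user  retries   device  duration
0  Gus        0      web       208
1  Cal        5      ios       541
2  Jon        6  android       483
3  Cal        0      web       541
4  Jon        7      ios       483
5  Jon        3  android       483
6  Gus        7      mac       208
sort by duration descending:
  user  retries   device  duration
1  Cal        5      ios       541
3  Cal        0      web       541
2  Jon        6  android       483
4  Jon        7      ios       483
5  Jon        3  android       483
0  Gus        0      web       208
6  Gus        7      mac       208
Reading off the sum of column 'retries', we get 28.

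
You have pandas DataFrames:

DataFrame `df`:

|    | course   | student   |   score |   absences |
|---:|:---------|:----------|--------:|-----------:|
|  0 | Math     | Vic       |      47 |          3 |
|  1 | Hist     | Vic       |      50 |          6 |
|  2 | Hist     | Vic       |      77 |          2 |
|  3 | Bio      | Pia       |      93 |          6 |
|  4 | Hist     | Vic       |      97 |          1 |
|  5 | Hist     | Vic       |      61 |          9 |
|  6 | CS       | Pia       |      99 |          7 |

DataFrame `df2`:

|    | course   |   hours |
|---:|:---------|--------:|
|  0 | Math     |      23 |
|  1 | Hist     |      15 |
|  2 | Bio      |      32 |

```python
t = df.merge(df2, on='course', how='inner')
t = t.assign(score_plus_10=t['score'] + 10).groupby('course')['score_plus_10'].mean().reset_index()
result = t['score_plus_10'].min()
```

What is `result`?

57.0

merge on 'course' (how='inner') → 6 rows:
  course student  score  absences  hours
0   Math     Vic     47         3     23
1   Hist     Vic     50         6     15
2   Hist     Vic     77         2     15
3    Bio     Pia     93         6     32
4   Hist     Vic     97         1     15
5   Hist     Vic     61         9     15
add column score_plus_10 = t['score'] + 10:
  course student  score  absences  hours  score_plus_10
0   Math     Vic     47         3     23             57
1   Hist     Vic     50         6     15             60
2   Hist     Vic     77         2     15             87
3    Bio     Pia     93         6     32            103
4   Hist     Vic     97         1     15            107
5   Hist     Vic     61         9     15             71
group by course, mean of score_plus_10:
course
Bio     103.00
Hist     81.25
Math     57.00
Name: score_plus_10, dtype: float64
reset_index():
  course  score_plus_10
0    Bio         103.00
1   Hist          81.25
2   Math          57.00
Hence 57.0.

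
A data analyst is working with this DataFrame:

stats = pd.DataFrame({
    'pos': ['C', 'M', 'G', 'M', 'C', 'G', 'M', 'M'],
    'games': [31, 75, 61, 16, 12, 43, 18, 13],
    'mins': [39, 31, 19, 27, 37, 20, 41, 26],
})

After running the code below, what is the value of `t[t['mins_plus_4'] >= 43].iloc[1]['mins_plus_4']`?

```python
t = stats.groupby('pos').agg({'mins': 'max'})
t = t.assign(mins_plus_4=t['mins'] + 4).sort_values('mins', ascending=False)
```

group by pos, max of mins:
     mins
pos      
C      39
G      20
M      41
add column mins_plus_4 = t['mins'] + 4:
     mins  mins_plus_4
pos                   
C      39           43
G      20           24
M      41           45
sort by mins descending:
     mins  mins_plus_4
pos                   
M      41           45
C      39           43
G      20           24
filter rows where mins_plus_4 >= 43:
     mins  mins_plus_4
pos                   
M      41           45
C      39           43
The value at position 1, column 'mins_plus_4' is 43.

43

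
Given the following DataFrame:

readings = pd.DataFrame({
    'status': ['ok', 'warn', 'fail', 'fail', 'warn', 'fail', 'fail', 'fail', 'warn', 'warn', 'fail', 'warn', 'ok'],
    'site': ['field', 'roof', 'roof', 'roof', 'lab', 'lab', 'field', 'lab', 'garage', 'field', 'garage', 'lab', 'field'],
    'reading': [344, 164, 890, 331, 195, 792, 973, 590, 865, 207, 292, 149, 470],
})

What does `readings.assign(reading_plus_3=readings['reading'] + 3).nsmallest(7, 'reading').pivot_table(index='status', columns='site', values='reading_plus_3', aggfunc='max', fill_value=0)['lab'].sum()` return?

198

add column reading_plus_3 = readings['reading'] + 3:
   status    site  reading  reading_plus_3
0      ok   field      344             347
1    warn    roof      164             167
2    fail    roof      890             893
3    fail    roof      331             334
4    warn     lab      195             198
5    fail     lab      792             795
6    fail   field      973             976
7    fail     lab      590             593
8    warn  garage      865             868
9    warn   field      207             210
10   fail  garage      292             295
11   warn     lab      149             152
12     ok   field      470             473
take 7 rows with smallest reading:
   status    site  reading  reading_plus_3
11   warn     lab      149             152
1    warn    roof      164             167
4    warn     lab      195             198
9    warn   field      207             210
10   fail  garage      292             295
3    fail    roof      331             334
0      ok   field      344             347
pivot: rows=status, cols=site, max(reading_plus_3):
site    field  garage  lab  roof
status                          
fail        0     295    0   334
ok        347       0    0     0
warn      210       0  198   167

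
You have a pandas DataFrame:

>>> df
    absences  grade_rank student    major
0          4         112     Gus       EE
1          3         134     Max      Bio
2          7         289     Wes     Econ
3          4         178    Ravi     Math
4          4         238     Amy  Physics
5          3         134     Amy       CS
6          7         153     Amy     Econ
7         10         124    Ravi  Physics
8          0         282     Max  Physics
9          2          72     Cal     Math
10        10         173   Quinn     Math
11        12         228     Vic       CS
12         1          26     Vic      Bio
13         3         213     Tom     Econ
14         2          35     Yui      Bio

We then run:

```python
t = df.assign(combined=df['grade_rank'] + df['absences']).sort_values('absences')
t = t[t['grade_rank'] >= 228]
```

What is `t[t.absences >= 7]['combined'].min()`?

240

add column combined = df['grade_rank'] + df['absences']:
    absences  grade_rank student    major  combined
0          4         112     Gus       EE       116
1          3         134     Max      Bio       137
2          7         289     Wes     Econ       296
3          4         178    Ravi     Math       182
4          4         238     Amy  Physics       242
5          3         134     Amy       CS       137
6          7         153     Amy     Econ       160
7         10         124    Ravi  Physics       134
8          0         282     Max  Physics       282
9          2          72     Cal     Math        74
10        10         173   Quinn     Math       183
11        12         228     Vic       CS       240
12         1          26     Vic      Bio        27
13         3         213     Tom     Econ       216
14         2          35     Yui      Bio        37
sort by absences:
    absences  grade_rank student    major  combined
8          0         282     Max  Physics       282
12         1          26     Vic      Bio        27
9          2          72     Cal     Math        74
14         2          35     Yui      Bio        37
1          3         134     Max      Bio       137
5          3         134     Amy       CS       137
13         3         213     Tom     Econ       216
0          4         112     Gus       EE       116
3          4         178    Ravi     Math       182
4          4         238     Amy  Physics       242
2          7         289     Wes     Econ       296
6          7         153     Amy     Econ       160
7         10         124    Ravi  Physics       134
10        10         173   Quinn     Math       183
11        12         228     Vic       CS       240
filter rows where grade_rank >= 228:
    absences  grade_rank student    major  combined
8          0         282     Max  Physics       282
4          4         238     Amy  Physics       242
2          7         289     Wes     Econ       296
11        12         228     Vic       CS       240
filter rows where absences >= 7:
    absences  grade_rank student major  combined
2          7         289     Wes  Econ       296
11        12         228     Vic    CS       240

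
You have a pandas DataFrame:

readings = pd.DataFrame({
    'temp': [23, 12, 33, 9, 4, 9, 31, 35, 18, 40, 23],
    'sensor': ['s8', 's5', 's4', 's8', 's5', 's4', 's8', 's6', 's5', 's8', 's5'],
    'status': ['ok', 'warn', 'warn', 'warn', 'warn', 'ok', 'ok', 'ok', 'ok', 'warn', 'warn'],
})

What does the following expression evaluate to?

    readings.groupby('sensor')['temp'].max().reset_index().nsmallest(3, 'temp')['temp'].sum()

group by sensor, max of temp:
sensor
s4    33
s5    23
s6    35
s8    40
Name: temp, dtype: int64
reset_index():
  sensor  temp
0     s4    33
1     s5    23
2     s6    35
3     s8    40
take 3 rows with smallest temp:
  sensor  temp
1     s5    23
0     s4    33
2     s6    35
Finally, sum of column 'temp' = 91.

91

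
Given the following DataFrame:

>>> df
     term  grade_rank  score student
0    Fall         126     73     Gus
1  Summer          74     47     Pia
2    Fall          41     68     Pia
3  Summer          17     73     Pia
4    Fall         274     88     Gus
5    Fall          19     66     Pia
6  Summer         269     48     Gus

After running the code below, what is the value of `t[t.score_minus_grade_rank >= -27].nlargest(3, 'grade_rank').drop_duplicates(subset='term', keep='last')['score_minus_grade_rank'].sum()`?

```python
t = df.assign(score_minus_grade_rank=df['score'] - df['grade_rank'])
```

add column score_minus_grade_rank = df['score'] - df['grade_rank']:
     term  grade_rank  score student  score_minus_grade_rank
0    Fall         126     73     Gus                     -53
1  Summer          74     47     Pia                     -27
2    Fall          41     68     Pia                      27
3  Summer          17     73     Pia                      56
4    Fall         274     88     Gus                    -186
5    Fall          19     66     Pia                      47
6  Summer         269     48     Gus                    -221
filter rows where score_minus_grade_rank >= -27:
     term  grade_rank  score student  score_minus_grade_rank
1  Summer          74     47     Pia                     -27
2    Fall          41     68     Pia                      27
3  Summer          17     73     Pia                      56
5    Fall          19     66     Pia                      47
take 3 rows with largest grade_rank:
     term  grade_rank  score student  score_minus_grade_rank
1  Summer          74     47     Pia                     -27
2    Fall          41     68     Pia                      27
5    Fall          19     66     Pia                      47
drop duplicate term (keep=last):
     term  grade_rank  score student  score_minus_grade_rank
1  Summer          74     47     Pia                     -27
5    Fall          19     66     Pia                      47

20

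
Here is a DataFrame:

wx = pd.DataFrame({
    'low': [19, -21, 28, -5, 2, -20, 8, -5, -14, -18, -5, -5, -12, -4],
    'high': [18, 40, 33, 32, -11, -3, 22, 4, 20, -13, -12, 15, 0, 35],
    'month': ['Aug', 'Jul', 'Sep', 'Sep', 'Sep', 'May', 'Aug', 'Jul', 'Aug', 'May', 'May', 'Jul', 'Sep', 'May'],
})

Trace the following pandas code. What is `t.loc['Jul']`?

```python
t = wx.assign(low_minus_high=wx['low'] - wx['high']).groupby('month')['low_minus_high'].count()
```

3

add column low_minus_high = wx['low'] - wx['high']:
    low  high month  low_minus_high
0    19    18   Aug               1
1   -21    40   Jul             -61
2    28    33   Sep              -5
3    -5    32   Sep             -37
4     2   -11   Sep              13
5   -20    -3   May             -17
6     8    22   Aug             -14
7    -5     4   Jul              -9
8   -14    20   Aug             -34
9   -18   -13   May              -5
10   -5   -12   May               7
11   -5    15   Jul             -20
12  -12     0   Sep             -12
13   -4    35   May             -39
group by month, count of low_minus_high:
month
Aug    3
Jul    3
May    4
Sep    4
Name: low_minus_high, dtype: int64
Taking the value at index 'Jul' gives 3.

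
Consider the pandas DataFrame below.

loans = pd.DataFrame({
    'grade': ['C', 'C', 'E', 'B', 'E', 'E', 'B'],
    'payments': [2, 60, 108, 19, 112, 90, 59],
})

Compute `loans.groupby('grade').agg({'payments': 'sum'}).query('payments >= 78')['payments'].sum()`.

388

group by grade, sum of payments:
       payments
grade          
B            78
C            62
E           310
filter rows where payments >= 78:
       payments
grade          
B            78
E           310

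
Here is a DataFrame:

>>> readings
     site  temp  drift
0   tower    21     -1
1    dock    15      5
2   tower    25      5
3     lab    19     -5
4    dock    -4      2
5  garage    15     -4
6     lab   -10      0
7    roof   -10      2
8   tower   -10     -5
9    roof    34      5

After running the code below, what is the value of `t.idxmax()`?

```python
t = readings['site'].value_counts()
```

value_counts of site:
site
tower     3
dock      2
lab       2
roof      2
garage    1
Name: count, dtype: int64
Reading off the label with the largest value, we get tower.

tower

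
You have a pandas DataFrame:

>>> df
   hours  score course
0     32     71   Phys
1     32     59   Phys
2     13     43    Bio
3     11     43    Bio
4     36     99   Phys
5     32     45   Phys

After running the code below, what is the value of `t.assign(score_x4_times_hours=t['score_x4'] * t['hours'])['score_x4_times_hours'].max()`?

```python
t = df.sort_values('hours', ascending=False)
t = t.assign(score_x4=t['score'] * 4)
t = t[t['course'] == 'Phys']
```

14256

sort by hours descending:
   hours  score course
4     36     99   Phys
0     32     71   Phys
1     32     59   Phys
5     32     45   Phys
2     13     43    Bio
3     11     43    Bio
add column score_x4 = t['score'] * 4:
   hours  score course  score_x4
4     36     99   Phys       396
0     32     71   Phys       284
1     32     59   Phys       236
5     32     45   Phys       180
2     13     43    Bio       172
3     11     43    Bio       172
filter rows where course == 'Phys':
   hours  score course  score_x4
4     36     99   Phys       396
0     32     71   Phys       284
1     32     59   Phys       236
5     32     45   Phys       180
add column score_x4_times_hours = t['score_x4'] * t['hours']:
   hours  score course  score_x4  score_x4_times_hours
4     36     99   Phys       396                 14256
0     32     71   Phys       284                  9088
1     32     59   Phys       236                  7552
5     32     45   Phys       180                  5760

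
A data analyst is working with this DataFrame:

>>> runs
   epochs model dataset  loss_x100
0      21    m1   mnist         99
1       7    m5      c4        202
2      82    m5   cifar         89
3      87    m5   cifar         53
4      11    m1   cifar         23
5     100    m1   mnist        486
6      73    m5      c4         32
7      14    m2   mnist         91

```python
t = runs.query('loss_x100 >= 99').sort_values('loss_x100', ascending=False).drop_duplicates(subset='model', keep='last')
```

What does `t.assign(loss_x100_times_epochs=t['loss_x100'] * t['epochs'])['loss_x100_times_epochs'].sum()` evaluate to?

filter rows where loss_x100 >= 99:
   epochs model dataset  loss_x100
0      21    m1   mnist         99
1       7    m5      c4        202
5     100    m1   mnist        486
sort by loss_x100 descending:
   epochs model dataset  loss_x100
5     100    m1   mnist        486
1       7    m5      c4        202
0      21    m1   mnist         99
drop duplicate model (keep=last):
   epochs model dataset  loss_x100
1       7    m5      c4        202
0      21    m1   mnist         99
add column loss_x100_times_epochs = t['loss_x100'] * t['epochs']:
   epochs model dataset  loss_x100  loss_x100_times_epochs
1       7    m5      c4        202                    1414
0      21    m1   mnist         99                    2079

3493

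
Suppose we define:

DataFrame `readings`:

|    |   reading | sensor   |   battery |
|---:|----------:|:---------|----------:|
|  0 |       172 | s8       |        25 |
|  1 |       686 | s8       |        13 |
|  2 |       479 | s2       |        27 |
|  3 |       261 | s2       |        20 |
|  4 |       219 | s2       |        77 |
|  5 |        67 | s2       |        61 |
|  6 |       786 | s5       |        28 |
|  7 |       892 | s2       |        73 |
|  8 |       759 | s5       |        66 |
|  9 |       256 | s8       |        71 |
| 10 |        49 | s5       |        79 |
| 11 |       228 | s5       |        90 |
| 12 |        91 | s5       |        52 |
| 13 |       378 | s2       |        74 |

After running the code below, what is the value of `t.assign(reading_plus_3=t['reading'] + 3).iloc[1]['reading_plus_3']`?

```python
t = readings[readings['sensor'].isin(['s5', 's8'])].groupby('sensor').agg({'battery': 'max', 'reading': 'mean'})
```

374.333333333

filter rows where sensor in ['s5', 's8']:
    reading sensor  battery
0       172     s8       25
1       686     s8       13
6       786     s5       28
8       759     s5       66
9       256     s8       71
10       49     s5       79
11      228     s5       90
12       91     s5       52
group by sensor: max(battery), mean(reading):
        battery     reading
sensor                     
s5           90  382.600000
s8           71  371.333333
add column reading_plus_3 = t['reading'] + 3:
        battery     reading  reading_plus_3
sensor                                     
s5           90  382.600000      385.600000
s8           71  371.333333      374.333333
Finally, value at position 1, column 'reading_plus_3' = 374.333333333.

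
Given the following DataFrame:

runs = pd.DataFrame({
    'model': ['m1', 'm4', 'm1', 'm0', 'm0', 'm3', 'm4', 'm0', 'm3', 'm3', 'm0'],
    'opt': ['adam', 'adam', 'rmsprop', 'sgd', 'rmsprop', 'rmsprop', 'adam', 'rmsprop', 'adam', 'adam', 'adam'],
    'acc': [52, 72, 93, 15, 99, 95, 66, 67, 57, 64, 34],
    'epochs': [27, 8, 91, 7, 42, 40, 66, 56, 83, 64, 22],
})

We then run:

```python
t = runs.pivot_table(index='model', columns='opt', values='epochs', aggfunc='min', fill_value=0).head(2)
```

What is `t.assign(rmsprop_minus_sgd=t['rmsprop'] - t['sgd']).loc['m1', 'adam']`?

27

pivot: rows=model, cols=opt, min(epochs):
opt    adam  rmsprop  sgd
model                    
m0       22       42    7
m1       27       91    0
m3       64       40    0
m4        8        0    0
take first 2 rows:
opt    adam  rmsprop  sgd
model                    
m0       22       42    7
m1       27       91    0
add column rmsprop_minus_sgd = t['rmsprop'] - t['sgd']:
opt    adam  rmsprop  sgd  rmsprop_minus_sgd
model                                       
m0       22       42    7                 35
m1       27       91    0                 91
value at row 'm1', column 'adam' → 27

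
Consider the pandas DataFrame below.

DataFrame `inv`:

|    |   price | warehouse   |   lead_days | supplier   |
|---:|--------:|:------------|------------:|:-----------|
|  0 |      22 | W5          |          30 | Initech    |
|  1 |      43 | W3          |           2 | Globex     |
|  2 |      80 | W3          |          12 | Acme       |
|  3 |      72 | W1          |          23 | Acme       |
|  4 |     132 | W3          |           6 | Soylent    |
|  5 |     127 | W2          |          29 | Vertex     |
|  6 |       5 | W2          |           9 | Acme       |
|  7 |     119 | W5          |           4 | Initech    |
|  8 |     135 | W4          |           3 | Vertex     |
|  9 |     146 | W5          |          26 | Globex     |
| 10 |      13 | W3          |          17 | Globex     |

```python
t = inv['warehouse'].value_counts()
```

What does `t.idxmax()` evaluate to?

W3

value_counts of warehouse:
warehouse
W3    4
W5    3
W2    2
W1    1
W4    1
Name: count, dtype: int64
The label with the largest value is W3.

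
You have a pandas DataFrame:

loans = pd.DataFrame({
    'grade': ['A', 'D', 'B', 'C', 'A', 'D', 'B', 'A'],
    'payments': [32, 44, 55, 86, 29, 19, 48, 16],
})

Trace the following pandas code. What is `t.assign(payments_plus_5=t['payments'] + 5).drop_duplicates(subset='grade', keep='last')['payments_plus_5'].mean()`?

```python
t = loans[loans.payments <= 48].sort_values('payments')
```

filter rows where payments <= 48:
  grade  payments
0     A        32
1     D        44
4     A        29
5     D        19
6     B        48
7     A        16
sort by payments:
  grade  payments
7     A        16
5     D        19
4     A        29
0     A        32
1     D        44
6     B        48
add column payments_plus_5 = t['payments'] + 5:
  grade  payments  payments_plus_5
7     A        16               21
5     D        19               24
4     A        29               34
0     A        32               37
1     D        44               49
6     B        48               53
drop duplicate grade (keep=last):
  grade  payments  payments_plus_5
0     A        32               37
1     D        44               49
6     B        48               53
Hence 46.3333333333.

46.3333333333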